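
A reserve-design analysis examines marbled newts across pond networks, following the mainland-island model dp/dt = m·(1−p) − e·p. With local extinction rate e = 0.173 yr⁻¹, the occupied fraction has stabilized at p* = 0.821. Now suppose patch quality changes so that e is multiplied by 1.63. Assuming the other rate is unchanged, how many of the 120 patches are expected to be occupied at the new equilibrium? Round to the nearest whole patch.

Balance m(1−p*) = e·p* gives m = e·p*/(1−p*) = 0.173×0.82100/0.17900 = 0.79348.
New p* = m/(m+e) = 0.79348/(0.79348+0.28199) = 0.73780.
Expected occupied = 120 × 0.73780 = 88.54 ≈ 89.

89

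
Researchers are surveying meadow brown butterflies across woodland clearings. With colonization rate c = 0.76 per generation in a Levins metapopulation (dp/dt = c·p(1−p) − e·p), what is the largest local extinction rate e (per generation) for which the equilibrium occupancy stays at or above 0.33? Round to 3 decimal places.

0.509

1 − e/c ≥ 0.33 ⇒ e ≤ c(1 − 0.33) = 0.76 × 0.6700.
e_max = 0.5092.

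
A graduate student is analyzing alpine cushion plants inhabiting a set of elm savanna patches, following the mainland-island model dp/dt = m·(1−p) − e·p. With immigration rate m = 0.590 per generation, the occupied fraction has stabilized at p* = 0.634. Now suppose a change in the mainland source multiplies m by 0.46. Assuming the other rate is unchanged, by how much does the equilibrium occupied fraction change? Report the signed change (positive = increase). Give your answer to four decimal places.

-0.1905

Balance m(1−p*) = e·p* gives e = m(1−p*)/p* = 0.590×0.36600/0.63400 = 0.34060.
New p* = m/(m+e) = 0.27140/(0.27140+0.34060) = 0.44346.
Δp* = 0.44346 − 0.63400 = -0.19054.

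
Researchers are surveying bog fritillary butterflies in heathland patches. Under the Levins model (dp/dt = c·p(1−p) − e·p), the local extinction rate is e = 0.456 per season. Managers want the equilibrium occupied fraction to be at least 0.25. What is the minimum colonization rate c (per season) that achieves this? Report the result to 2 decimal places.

0.61

p* = 1 − e/c ≥ 0.25 requires e/c ≤ 0.7500, i.e. c ≥ e/0.7500.
c_min = 0.456/0.7500 = 0.6080.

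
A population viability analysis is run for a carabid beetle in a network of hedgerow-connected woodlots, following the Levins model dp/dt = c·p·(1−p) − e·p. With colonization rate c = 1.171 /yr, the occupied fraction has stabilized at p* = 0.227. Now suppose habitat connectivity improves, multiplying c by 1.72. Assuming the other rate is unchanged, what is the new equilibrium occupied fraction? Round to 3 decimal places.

0.551

Balance c(1−p*) = e gives e = 1.171×(1 − 0.22700) = 0.90518.
New p* = 1 − e/c = 1 − 0.90518/2.01412 = 0.55058.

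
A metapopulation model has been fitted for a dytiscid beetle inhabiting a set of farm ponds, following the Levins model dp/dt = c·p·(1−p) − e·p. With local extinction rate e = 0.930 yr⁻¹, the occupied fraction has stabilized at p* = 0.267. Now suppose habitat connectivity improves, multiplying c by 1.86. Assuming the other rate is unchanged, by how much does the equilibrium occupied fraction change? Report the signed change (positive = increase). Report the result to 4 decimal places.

Balance c(1−p*) = e gives c = e/(1 − 0.26700) = 0.930/0.73300 = 1.26876.
New p* = 1 − e/c = 1 − 0.93000/2.35989 = 0.60591.
Δp* = 0.60591 − 0.26700 = +0.33891.

0.3389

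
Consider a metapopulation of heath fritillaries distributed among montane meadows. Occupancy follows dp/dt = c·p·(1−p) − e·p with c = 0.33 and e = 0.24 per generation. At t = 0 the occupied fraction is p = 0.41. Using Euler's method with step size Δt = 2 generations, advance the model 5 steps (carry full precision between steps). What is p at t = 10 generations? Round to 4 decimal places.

Update rule: p ← p + [c·p·(1−p) − e·p]·Δt with Δt = 2.
p: 0.41000 → 0.37285  (Δp = -0.03715)
p: 0.37285 → 0.34821  (Δp = -0.02464)
p: 0.34821 → 0.33087  (Δp = -0.01735)
p: 0.33087 → 0.31817  (Δp = -0.01270)
p: 0.31817 → 0.30863  (Δp = -0.00954)

0.3086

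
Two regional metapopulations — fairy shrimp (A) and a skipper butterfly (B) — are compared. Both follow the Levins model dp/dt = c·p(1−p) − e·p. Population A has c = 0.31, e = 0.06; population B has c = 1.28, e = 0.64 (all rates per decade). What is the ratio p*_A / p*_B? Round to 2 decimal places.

1.61

A: p*_A = 1 − 0.06/0.31 = 0.8065.
B: p*_B = 1 − 0.64/1.28 = 0.5000.
p*_A / p*_B = 0.8065/0.5000 = 1.6129.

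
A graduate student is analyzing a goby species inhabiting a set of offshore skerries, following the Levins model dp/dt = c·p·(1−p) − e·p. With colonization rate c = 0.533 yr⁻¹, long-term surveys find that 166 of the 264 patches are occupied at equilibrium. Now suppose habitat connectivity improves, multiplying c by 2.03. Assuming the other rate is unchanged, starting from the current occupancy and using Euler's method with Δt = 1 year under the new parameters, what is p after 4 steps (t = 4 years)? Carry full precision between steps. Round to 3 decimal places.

0.817

Observed p* = 166/264 = 0.62879.
Balance c(1−p*) = e gives e = 0.533×(1 − 0.62879) = 0.19786.
Starting from p₀ = 0.62879; update p ← p + (dp/dt)·Δt with the new parameters.
p: 0.62879 → 0.75693  (Δp = +0.12814)
p: 0.75693 → 0.80624  (Δp = +0.04931)
p: 0.80624 → 0.81575  (Δp = +0.00951)
p: 0.81575 → 0.81697  (Δp = +0.00123)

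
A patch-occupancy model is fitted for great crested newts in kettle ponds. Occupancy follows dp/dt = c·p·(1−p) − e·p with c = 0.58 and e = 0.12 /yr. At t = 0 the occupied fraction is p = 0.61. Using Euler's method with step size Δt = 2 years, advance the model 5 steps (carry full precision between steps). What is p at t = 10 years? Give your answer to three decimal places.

Update rule: p ← p + [c·p·(1−p) − e·p]·Δt with Δt = 2.
p: 0.61000 → 0.73956  (Δp = +0.12956)
p: 0.73956 → 0.78550  (Δp = +0.04593)
p: 0.78550 → 0.79243  (Δp = +0.00693)
p: 0.79243 → 0.79305  (Δp = +0.00062)
p: 0.79305 → 0.79310  (Δp = +0.00005)

0.793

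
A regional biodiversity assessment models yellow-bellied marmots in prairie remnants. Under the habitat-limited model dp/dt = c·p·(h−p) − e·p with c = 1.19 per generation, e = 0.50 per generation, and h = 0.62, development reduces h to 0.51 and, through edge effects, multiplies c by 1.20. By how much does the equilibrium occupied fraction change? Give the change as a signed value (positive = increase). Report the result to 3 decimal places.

Before: p* = h − e/c = 0.62 − 0.50/1.19 = 0.62 − 0.4202 = 0.1998.
After: c = 1.428, e = 0.5, h = 0.51; p* = 0.51 − 0.5/1.428 = 0.1599.
Δp* = 0.1599 − 0.1998 = -0.0400.

-0.040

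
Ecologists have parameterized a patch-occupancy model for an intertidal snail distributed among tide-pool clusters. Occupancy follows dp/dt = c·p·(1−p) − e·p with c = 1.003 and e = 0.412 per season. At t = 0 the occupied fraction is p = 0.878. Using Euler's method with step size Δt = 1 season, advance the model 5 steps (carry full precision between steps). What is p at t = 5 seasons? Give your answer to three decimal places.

0.590

Update rule: p ← p + [c·p·(1−p) − e·p]·Δt with Δt = 1.
step 1: Δp = -0.25430, p = 0.62370
step 2: Δp = -0.02156, p = 0.60214
step 3: Δp = -0.00779, p = 0.59434
step 4: Δp = -0.00305, p = 0.59130
step 5: Δp = -0.00122, p = 0.59007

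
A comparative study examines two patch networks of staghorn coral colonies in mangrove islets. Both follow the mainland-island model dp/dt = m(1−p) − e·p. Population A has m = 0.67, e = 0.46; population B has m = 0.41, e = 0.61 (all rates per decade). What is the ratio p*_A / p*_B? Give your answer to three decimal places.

1.475

A: p*_A = m/(m+e) = 0.67/1.1300 = 0.5929.
B: p*_B = 0.41/1.0200 = 0.4020.
p*_A / p*_B = 0.5929/0.4020 = 1.4751.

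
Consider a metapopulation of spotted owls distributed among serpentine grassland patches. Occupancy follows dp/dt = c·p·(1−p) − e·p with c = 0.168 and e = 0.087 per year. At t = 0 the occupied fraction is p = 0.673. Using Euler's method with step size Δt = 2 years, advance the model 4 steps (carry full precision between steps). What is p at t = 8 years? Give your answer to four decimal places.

Update rule: p ← p + [c·p·(1−p) − e·p]·Δt with Δt = 2.
p: 0.67300 → 0.62984  (Δp = -0.04316)
p: 0.62984 → 0.59858  (Δp = -0.03126)
p: 0.59858 → 0.57517  (Δp = -0.02342)
p: 0.57517 → 0.55719  (Δp = -0.01798)

0.5572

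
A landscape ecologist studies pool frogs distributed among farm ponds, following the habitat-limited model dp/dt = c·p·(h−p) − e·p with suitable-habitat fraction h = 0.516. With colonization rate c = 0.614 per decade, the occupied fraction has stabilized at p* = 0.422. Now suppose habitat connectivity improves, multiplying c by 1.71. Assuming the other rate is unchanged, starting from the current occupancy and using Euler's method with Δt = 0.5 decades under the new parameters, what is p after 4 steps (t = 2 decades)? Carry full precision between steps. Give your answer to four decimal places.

0.4471

Balance c(h−p*) = e gives e = 0.614×(0.516 − 0.42200) = 0.05772.
Starting from p₀ = 0.42200; update p ← p + (dp/dt)·Δt with the new parameters.
t = 0.5: p = 0.42200 + (+0.00865) = 0.43065
t = 1: p = 0.43065 + (+0.00687) = 0.43752
t = 1.5: p = 0.43752 + (+0.00540) = 0.44292
t = 2: p = 0.44292 + (+0.00421) = 0.44713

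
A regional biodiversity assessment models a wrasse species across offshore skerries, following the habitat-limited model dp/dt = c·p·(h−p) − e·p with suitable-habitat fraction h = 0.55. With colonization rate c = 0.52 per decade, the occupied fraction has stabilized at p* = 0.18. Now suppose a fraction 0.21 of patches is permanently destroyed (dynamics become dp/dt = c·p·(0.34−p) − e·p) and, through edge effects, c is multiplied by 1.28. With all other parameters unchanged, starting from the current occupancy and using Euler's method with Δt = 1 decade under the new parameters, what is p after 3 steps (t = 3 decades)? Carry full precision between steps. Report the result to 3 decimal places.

Balance c(h−p*) = e gives e = 0.52×(0.55 − 0.18000) = 0.19240.
Starting from p₀ = 0.18000; update p ← p + (dp/dt)·Δt with the new parameters.
p: 0.18000 → 0.16454  (Δp = -0.01546)
p: 0.16454 → 0.15210  (Δp = -0.01244)
p: 0.15210 → 0.14186  (Δp = -0.01024)

0.142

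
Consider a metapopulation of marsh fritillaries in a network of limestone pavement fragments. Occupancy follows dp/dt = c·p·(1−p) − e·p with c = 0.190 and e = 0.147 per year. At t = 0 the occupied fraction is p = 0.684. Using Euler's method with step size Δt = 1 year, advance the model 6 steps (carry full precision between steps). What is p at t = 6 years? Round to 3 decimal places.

0.457

Update rule: p ← p + [c·p·(1−p) − e·p]·Δt with Δt = 1.
  1  |  dp/dt·Δt = -0.059481  |  p_1 = 0.624519
  2  |  dp/dt·Δt = -0.047250  |  p_2 = 0.577269
  3  |  dp/dt·Δt = -0.038493  |  p_3 = 0.538776
  4  |  dp/dt·Δt = -0.031986  |  p_4 = 0.506790
  5  |  dp/dt·Δt = -0.027007  |  p_5 = 0.479783
  6  |  dp/dt·Δt = -0.023106  |  p_6 = 0.456678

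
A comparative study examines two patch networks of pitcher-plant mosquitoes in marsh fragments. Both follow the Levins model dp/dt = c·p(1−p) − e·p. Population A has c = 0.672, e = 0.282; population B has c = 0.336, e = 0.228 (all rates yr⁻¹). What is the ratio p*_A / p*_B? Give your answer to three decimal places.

1.806

A: p*_A = 1 − 0.282/0.672 = 0.5804.
B: p*_B = 1 − 0.228/0.336 = 0.3214.
p*_A / p*_B = 0.5804/0.3214 = 1.8056.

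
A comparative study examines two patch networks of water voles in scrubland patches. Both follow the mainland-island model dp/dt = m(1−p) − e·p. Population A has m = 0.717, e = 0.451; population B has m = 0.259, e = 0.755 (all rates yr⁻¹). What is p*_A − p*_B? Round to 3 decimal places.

0.358

A: p*_A = m/(m+e) = 0.717/1.1680 = 0.6139.
B: p*_B = 0.259/1.0140 = 0.2554.
p*_A − p*_B = 0.6139 − 0.2554 = 0.3584.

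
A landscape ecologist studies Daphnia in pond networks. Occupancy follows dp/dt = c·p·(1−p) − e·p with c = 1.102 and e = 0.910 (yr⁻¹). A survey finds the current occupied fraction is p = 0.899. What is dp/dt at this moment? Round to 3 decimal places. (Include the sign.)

Colonization term: c·p·(1−p) = 1.102×0.899×0.1010 = 0.10006.
Extinction term: e·p = 0.81809.
dp/dt = 0.10006 − 0.81809 = -0.71803.

-0.718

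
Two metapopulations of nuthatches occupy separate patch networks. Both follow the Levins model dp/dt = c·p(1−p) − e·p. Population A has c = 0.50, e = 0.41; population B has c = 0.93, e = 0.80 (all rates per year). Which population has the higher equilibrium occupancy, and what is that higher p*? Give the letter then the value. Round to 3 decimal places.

A: p*_A = 1 − 0.41/0.50 = 0.1800.
B: p*_B = 1 − 0.80/0.93 = 0.1398.
A is higher at 0.1800.

A, 0.180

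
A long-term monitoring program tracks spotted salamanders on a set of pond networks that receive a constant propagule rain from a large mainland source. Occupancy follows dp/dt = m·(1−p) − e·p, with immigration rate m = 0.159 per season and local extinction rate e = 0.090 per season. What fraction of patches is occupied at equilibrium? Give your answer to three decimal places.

At equilibrium the propagule rain into empty patches balances local extinction: m(1−p*) = e·p*.
p* = m/(m+e) = 0.159/(0.159+0.090) = 0.159/0.2490 = 0.6386.

0.639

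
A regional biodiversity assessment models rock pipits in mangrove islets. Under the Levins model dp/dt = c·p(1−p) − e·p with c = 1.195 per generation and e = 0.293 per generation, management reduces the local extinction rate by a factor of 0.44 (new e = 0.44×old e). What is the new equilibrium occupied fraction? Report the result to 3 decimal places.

0.892

Before: p* = 1 − 0.293/1.195 = 0.7548.
After the change, c = 1.195, e = 0.12892, so p* = 1 − 0.12892/1.195 = 0.8921.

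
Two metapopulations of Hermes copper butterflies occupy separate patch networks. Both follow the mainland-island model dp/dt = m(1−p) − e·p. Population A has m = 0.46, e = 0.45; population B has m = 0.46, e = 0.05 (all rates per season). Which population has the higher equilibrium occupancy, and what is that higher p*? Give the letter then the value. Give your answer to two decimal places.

B, 0.90

A: p*_A = m/(m+e) = 0.46/0.9100 = 0.5055.
B: p*_B = 0.46/0.5100 = 0.9020.
B is higher at 0.9020.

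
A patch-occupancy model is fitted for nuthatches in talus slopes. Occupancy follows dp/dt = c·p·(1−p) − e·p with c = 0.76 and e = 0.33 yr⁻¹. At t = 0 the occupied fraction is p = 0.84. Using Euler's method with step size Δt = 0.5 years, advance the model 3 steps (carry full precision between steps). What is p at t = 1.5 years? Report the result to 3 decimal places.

0.664

Update rule: p ← p + [c·p·(1−p) − e·p]·Δt with Δt = 0.5.
p: 0.84000 → 0.75247  (Δp = -0.08753)
p: 0.75247 → 0.69909  (Δp = -0.05338)
p: 0.69909 → 0.66368  (Δp = -0.03541)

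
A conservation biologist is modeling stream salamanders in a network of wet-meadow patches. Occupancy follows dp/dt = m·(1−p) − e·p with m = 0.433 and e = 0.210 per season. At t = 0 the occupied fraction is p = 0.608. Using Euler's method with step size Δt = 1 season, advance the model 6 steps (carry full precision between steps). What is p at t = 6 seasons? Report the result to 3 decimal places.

Update rule: p ← p + [m·(1−p) − e·p]·Δt with Δt = 1.
step 1: Δp = +0.04206, p = 0.65006
step 2: Δp = +0.01501, p = 0.66507
step 3: Δp = +0.00536, p = 0.67043
step 4: Δp = +0.00191, p = 0.67234
step 5: Δp = +0.00068, p = 0.67303
step 6: Δp = +0.00024, p = 0.67327

0.673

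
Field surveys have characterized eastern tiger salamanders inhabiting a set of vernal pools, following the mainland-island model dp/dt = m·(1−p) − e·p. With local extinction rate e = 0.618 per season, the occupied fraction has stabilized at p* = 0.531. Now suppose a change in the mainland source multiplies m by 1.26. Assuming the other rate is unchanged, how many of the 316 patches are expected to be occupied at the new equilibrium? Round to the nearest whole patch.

Balance m(1−p*) = e·p* gives m = e·p*/(1−p*) = 0.618×0.53100/0.46900 = 0.69970.
New p* = m/(m+e) = 0.88162/(0.88162+0.61800) = 0.58790.
Expected occupied = 316 × 0.58790 = 185.78 ≈ 186.

186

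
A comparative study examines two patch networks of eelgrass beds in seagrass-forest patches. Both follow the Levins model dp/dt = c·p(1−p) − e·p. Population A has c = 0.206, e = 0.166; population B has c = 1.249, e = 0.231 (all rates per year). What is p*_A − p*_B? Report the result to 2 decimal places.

A: p*_A = 1 − 0.166/0.206 = 0.1942.
B: p*_B = 1 − 0.231/1.249 = 0.8151.
p*_A − p*_B = 0.1942 − 0.8151 = -0.6209.

-0.62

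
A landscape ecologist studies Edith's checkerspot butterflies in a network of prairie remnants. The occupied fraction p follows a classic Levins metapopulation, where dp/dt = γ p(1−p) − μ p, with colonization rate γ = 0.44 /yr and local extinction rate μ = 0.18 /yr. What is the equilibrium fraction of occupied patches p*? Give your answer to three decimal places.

0.591

At equilibrium, colonization balances extinction: γ·p*·(1−p*) = μ·p*.
So p* = 1 − μ/γ = 1 − 0.18/0.44 = 1 − 0.4091 = 0.5909.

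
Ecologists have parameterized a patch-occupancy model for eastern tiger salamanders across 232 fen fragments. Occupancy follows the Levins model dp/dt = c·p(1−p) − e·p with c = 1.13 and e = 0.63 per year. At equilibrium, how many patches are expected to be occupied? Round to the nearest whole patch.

p* = 1 − e/c = 1 − 0.63/1.13 = 0.4425.
Expected occupied patches = N × p* = 232 × 0.4425 = 102.65 ≈ 103.

103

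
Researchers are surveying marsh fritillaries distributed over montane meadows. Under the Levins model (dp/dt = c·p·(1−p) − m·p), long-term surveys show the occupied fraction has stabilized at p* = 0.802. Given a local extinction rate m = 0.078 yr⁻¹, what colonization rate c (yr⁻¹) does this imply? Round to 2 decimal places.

At equilibrium c(1−p*) = m, so c = m/(1−p*).
c = 0.078/(1 − 0.802) = 0.078/0.1980 = 0.3939.

0.39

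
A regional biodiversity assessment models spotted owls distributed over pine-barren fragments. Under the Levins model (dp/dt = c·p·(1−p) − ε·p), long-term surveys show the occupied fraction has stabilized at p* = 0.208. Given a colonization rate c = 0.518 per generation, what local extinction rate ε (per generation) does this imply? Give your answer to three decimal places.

0.410

At equilibrium c(1−p*) = ε.
ε = 0.518 × (1 − 0.208) = 0.518 × 0.7920 = 0.4103.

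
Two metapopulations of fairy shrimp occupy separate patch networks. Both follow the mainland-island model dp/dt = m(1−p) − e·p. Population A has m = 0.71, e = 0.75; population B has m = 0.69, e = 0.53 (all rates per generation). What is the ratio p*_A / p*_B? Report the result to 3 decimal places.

0.860

A: p*_A = m/(m+e) = 0.71/1.4600 = 0.4863.
B: p*_B = 0.69/1.2200 = 0.5656.
p*_A / p*_B = 0.4863/0.5656 = 0.8598.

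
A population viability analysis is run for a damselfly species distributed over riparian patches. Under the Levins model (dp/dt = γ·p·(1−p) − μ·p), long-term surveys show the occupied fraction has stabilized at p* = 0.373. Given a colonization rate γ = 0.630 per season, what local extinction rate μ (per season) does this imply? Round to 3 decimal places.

0.395

At equilibrium γ(1−p*) = μ.
μ = 0.630 × (1 − 0.373) = 0.630 × 0.6270 = 0.3950.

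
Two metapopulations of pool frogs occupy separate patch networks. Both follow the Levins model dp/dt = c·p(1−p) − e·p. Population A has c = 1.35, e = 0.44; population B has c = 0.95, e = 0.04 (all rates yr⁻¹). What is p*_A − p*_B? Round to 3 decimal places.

A: p*_A = 1 − 0.44/1.35 = 0.6741.
B: p*_B = 1 − 0.04/0.95 = 0.9579.
p*_A − p*_B = 0.6741 − 0.9579 = -0.2838.

-0.284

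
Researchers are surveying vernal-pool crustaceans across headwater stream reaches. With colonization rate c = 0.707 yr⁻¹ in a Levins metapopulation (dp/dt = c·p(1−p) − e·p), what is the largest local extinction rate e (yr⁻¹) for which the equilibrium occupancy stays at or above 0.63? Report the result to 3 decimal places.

1 − e/c ≥ 0.63 ⇒ e ≤ c(1 − 0.63) = 0.707 × 0.3700.
e_max = 0.2616.

0.262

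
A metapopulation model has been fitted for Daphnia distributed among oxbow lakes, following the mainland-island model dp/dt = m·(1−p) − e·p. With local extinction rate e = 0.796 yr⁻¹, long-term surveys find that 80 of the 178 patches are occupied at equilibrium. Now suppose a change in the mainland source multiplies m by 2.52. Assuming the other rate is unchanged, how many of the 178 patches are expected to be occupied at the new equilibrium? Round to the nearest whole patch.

120

Observed p* = 80/178 = 0.44944.
Balance m(1−p*) = e·p* gives m = e·p*/(1−p*) = 0.796×0.44944/0.55056 = 0.64980.
New p* = m/(m+e) = 1.63750/(1.63750+0.79600) = 0.67290.
Expected occupied = 178 × 0.67290 = 119.78 ≈ 120.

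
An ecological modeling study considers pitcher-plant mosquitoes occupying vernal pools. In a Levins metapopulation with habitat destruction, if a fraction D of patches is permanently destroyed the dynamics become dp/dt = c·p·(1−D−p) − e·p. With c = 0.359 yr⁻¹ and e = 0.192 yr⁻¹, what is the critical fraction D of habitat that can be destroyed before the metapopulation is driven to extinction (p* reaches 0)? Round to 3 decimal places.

The nontrivial equilibrium is p* = (1−D) − e/c; extinction occurs when this hits zero.
So D_crit = 1 − e/c = 1 − 0.192/0.359 = 1 − 0.5348 = 0.4652.
Note this equals the original equilibrium occupancy — the Levins extinction-debt result.

0.465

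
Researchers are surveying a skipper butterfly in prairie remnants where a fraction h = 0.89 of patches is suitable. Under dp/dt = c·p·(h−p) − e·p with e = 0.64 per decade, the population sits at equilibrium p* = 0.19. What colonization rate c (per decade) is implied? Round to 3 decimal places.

At equilibrium c(h−p*) = e, so c = e/(h−p*).
c = 0.64/(0.89 − 0.19) = 0.64/0.7000 = 0.9143.

0.914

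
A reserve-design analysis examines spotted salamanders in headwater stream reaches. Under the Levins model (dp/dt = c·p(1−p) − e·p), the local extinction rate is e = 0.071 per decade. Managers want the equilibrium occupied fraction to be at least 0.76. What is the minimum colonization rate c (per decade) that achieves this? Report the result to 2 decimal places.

p* = 1 − e/c ≥ 0.76 requires e/c ≤ 0.2400, i.e. c ≥ e/0.2400.
c_min = 0.071/0.2400 = 0.2958.

0.30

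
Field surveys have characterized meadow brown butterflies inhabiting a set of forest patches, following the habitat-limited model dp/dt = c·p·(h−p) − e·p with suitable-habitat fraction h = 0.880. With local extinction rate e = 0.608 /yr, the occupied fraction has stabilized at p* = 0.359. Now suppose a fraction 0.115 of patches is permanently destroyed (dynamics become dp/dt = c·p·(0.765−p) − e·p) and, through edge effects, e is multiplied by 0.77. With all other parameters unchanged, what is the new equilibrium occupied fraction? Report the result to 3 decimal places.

0.364

Balance c(h−p*) = e gives c = e/(0.88 − 0.35900) = 0.608/0.52100 = 1.16699.
New p* = 0.765 − e/c = 0.765 − 0.46816/1.16699 = 0.36383.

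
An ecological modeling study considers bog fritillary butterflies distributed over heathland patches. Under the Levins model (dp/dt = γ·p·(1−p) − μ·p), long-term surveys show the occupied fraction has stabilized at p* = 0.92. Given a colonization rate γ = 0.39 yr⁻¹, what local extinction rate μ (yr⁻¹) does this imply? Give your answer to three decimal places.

0.031

At equilibrium γ(1−p*) = μ.
μ = 0.39 × (1 − 0.92) = 0.39 × 0.0800 = 0.0312.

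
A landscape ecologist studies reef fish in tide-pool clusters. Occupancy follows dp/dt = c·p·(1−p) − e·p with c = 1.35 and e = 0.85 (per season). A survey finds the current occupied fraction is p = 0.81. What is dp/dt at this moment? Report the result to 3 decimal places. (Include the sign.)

-0.481

Colonization term: c·p·(1−p) = 1.35×0.81×0.1900 = 0.20776.
Extinction term: e·p = 0.68850.
dp/dt = 0.20776 − 0.68850 = -0.48074.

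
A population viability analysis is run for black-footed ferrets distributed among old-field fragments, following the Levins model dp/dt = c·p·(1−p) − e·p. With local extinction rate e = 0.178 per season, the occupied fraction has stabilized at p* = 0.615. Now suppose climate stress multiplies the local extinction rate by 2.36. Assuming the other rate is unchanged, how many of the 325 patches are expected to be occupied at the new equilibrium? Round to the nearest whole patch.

Balance c(1−p*) = e gives c = e/(1 − 0.61500) = 0.178/0.38500 = 0.46234.
New p* = 1 − e/c = 1 − 0.42008/0.46234 = 0.09140.
Expected occupied = 325 × 0.09140 = 29.70 ≈ 30.

30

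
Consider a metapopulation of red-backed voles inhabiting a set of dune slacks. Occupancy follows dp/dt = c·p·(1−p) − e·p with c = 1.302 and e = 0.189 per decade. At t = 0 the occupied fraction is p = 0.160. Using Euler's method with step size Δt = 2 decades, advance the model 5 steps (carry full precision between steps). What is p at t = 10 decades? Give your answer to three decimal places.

0.716

Update rule: p ← p + [c·p·(1−p) − e·p]·Δt with Δt = 2.
t = 2: p = 0.16000 + (+0.28950) = 0.44950
t = 4: p = 0.44950 + (+0.47445) = 0.92395
t = 6: p = 0.92395 + (-0.16627) = 0.75768
t = 8: p = 0.75768 + (+0.19170) = 0.94938
t = 10: p = 0.94938 + (-0.23371) = 0.71566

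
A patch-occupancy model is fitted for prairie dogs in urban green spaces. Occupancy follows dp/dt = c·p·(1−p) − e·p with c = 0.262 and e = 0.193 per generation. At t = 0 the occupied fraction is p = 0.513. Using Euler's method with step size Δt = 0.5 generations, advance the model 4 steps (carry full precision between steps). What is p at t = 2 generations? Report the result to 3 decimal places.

0.455

Update rule: p ← p + [c·p·(1−p) − e·p]·Δt with Δt = 0.5.
t = 0.5: p = 0.51300 + (-0.01678) = 0.49622
t = 1: p = 0.49622 + (-0.01514) = 0.48109
t = 1.5: p = 0.48109 + (-0.01372) = 0.46736
t = 2: p = 0.46736 + (-0.01249) = 0.45487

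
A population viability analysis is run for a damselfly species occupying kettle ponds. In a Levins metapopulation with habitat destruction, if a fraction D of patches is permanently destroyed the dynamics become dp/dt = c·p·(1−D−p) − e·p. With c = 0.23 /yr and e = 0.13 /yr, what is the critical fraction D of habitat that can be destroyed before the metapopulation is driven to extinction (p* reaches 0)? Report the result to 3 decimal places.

0.435

The nontrivial equilibrium is p* = (1−D) − e/c; extinction occurs when this hits zero.
So D_crit = 1 − e/c = 1 − 0.13/0.23 = 1 − 0.5652 = 0.4348.
Note this equals the original equilibrium occupancy — the Levins extinction-debt result.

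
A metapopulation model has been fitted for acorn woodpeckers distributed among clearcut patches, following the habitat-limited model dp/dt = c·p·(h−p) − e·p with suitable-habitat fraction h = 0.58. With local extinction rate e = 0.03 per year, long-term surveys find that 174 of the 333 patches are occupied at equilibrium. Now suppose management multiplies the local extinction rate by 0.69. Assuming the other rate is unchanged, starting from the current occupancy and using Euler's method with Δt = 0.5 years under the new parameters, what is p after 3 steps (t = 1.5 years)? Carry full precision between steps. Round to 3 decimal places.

Observed p* = 174/333 = 0.52252.
Balance c(h−p*) = e gives c = e/(0.58 − 0.52252) = 0.03/0.05748 = 0.52194.
Starting from p₀ = 0.52252; update p ← p + (dp/dt)·Δt with the new parameters.
p: 0.52252 → 0.52495  (Δp = +0.00243)
p: 0.52495 → 0.52706  (Δp = +0.00211)
p: 0.52706 → 0.52889  (Δp = +0.00183)

0.529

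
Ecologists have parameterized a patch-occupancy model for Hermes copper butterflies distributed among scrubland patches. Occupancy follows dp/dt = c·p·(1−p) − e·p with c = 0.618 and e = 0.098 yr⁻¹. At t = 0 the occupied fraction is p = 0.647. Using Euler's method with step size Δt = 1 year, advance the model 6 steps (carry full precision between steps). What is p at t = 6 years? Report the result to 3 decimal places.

Update rule: p ← p + [c·p·(1−p) − e·p]·Δt with Δt = 1.
  1  |  dp/dt·Δt = +0.077740  |  p_1 = 0.724740
  2  |  dp/dt·Δt = +0.052262  |  p_2 = 0.777001
  3  |  dp/dt·Δt = +0.030935  |  p_3 = 0.807936
  4  |  dp/dt·Δt = +0.016721  |  p_4 = 0.824657
  5  |  dp/dt·Δt = +0.008545  |  p_5 = 0.833202
  6  |  dp/dt·Δt = +0.004234  |  p_6 = 0.837436

0.837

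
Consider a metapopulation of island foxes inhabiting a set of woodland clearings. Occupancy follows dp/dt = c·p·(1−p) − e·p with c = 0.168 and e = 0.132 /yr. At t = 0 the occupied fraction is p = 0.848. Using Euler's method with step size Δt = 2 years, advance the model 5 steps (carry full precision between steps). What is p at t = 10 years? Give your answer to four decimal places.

Update rule: p ← p + [c·p·(1−p) − e·p]·Δt with Δt = 2.
t = 2: p = 0.84800 + (-0.18056) = 0.66744
t = 4: p = 0.66744 + (-0.10162) = 0.56581
t = 6: p = 0.56581 + (-0.06683) = 0.49898
t = 8: p = 0.49898 + (-0.04773) = 0.45125
t = 10: p = 0.45125 + (-0.03593) = 0.41532

0.4153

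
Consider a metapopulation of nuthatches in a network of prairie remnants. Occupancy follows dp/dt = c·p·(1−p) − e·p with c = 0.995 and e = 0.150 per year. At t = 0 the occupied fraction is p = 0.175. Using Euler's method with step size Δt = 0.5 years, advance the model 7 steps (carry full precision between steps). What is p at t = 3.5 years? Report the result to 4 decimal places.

Update rule: p ← p + [c·p·(1−p) − e·p]·Δt with Δt = 0.5.
  1  |  dp/dt·Δt = +0.058702  |  p_1 = 0.233702
  2  |  dp/dt·Δt = +0.071567  |  p_2 = 0.305269
  3  |  dp/dt·Δt = +0.082615  |  p_3 = 0.387883
  4  |  dp/dt·Δt = +0.089030  |  p_4 = 0.476913
  5  |  dp/dt·Δt = +0.088341  |  p_5 = 0.565255
  6  |  dp/dt·Δt = +0.079862  |  p_6 = 0.645117
  7  |  dp/dt·Δt = +0.065514  |  p_7 = 0.710632

0.7106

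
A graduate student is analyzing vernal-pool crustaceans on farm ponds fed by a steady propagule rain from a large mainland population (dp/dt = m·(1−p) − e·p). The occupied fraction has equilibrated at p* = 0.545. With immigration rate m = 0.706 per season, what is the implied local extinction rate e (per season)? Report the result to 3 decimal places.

At equilibrium m(1−p*) = e·p*, so e = m(1−p*)/p*.
e = 0.706 × 0.4550 / 0.545 = 0.5894.

0.589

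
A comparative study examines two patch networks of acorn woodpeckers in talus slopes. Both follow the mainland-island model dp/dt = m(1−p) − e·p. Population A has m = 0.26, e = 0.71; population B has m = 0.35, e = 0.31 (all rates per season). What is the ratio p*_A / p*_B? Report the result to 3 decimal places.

0.505

A: p*_A = m/(m+e) = 0.26/0.9700 = 0.2680.
B: p*_B = 0.35/0.6600 = 0.5303.
p*_A / p*_B = 0.2680/0.5303 = 0.5054.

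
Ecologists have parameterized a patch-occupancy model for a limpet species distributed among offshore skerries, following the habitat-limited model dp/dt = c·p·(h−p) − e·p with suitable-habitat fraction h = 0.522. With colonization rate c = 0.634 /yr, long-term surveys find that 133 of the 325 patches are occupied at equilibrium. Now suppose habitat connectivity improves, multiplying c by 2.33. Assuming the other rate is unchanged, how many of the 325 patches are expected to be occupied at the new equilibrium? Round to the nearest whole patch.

154

Observed p* = 133/325 = 0.40923.
Balance c(h−p*) = e gives e = 0.634×(0.522 − 0.40923) = 0.07150.
New p* = 0.522 − e/c = 0.522 − 0.07150/1.47722 = 0.47360.
Expected occupied = 325 × 0.47360 = 153.92 ≈ 154.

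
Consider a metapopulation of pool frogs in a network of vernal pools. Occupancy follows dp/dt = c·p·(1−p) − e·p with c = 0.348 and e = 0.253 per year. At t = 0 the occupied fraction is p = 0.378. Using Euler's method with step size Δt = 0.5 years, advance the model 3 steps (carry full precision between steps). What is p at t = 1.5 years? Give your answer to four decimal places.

Update rule: p ← p + [c·p·(1−p) − e·p]·Δt with Δt = 0.5.
step 1: Δp = -0.00691, p = 0.37109
step 2: Δp = -0.00633, p = 0.36476
step 3: Δp = -0.00582, p = 0.35893

0.3589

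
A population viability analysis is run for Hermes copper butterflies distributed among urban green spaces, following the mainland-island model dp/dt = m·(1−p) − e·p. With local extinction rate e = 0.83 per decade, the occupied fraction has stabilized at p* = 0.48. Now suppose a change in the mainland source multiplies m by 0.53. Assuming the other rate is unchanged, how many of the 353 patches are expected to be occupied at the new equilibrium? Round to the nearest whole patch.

Balance m(1−p*) = e·p* gives m = e·p*/(1−p*) = 0.83×0.48000/0.52000 = 0.76615.
New p* = m/(m+e) = 0.40606/(0.40606+0.83000) = 0.32851.
Expected occupied = 353 × 0.32851 = 115.96 ≈ 116.

116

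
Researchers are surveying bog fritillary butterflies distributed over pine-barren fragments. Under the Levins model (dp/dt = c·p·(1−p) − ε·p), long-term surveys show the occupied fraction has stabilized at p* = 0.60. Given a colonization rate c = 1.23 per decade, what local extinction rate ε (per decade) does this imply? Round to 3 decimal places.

At equilibrium c(1−p*) = ε.
ε = 1.23 × (1 − 0.60) = 1.23 × 0.4000 = 0.4920.

0.492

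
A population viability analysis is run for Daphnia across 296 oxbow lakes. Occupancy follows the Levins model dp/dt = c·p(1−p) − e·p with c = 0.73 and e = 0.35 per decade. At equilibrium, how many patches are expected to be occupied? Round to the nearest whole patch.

154

p* = 1 − e/c = 1 − 0.35/0.73 = 0.5205.
Expected occupied patches = N × p* = 296 × 0.5205 = 154.08 ≈ 154.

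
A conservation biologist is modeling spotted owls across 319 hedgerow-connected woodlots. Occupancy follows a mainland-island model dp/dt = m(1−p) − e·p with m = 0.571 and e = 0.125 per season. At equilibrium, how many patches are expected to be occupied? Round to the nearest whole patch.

262

p* = m/(m+e) = 0.571/0.6960 = 0.8204.
Expected occupied patches = N × p* = 319 × 0.8204 = 261.71 ≈ 262.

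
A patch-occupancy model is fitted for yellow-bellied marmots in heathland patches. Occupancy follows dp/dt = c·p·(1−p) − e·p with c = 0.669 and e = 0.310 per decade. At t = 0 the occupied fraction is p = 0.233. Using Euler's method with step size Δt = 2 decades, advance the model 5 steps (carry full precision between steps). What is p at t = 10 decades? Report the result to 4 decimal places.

Update rule: p ← p + [c·p·(1−p) − e·p]·Δt with Δt = 2.
step 1: Δp = +0.09466, p = 0.32766
step 2: Δp = +0.09161, p = 0.41927
step 3: Δp = +0.06583, p = 0.48510
step 4: Δp = +0.03344, p = 0.51854
step 5: Δp = +0.01254, p = 0.53109

0.5311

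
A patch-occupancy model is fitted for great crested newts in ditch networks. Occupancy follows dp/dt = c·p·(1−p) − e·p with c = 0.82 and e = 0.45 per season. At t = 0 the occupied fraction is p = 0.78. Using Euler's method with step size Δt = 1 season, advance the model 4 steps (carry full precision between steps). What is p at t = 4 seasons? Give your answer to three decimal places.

Update rule: p ← p + [c·p·(1−p) − e·p]·Δt with Δt = 1.
t = 1: p = 0.78000 + (-0.21029) = 0.56971
t = 2: p = 0.56971 + (-0.05536) = 0.51436
t = 3: p = 0.51436 + (-0.02663) = 0.48773
t = 4: p = 0.48773 + (-0.01460) = 0.47313

0.473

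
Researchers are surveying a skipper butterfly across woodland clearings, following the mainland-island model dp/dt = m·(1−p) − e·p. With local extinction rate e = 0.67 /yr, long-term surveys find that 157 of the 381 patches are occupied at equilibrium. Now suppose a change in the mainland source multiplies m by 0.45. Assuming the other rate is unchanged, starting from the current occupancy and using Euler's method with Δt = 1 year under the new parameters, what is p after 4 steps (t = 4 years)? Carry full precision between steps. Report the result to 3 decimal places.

Observed p* = 157/381 = 0.41207.
Balance m(1−p*) = e·p* gives m = e·p*/(1−p*) = 0.67×0.41207/0.58793 = 0.46960.
Starting from p₀ = 0.41207; update p ← p + (dp/dt)·Δt with the new parameters.
t = 1: p = 0.41207 + (-0.15185) = 0.26022
t = 2: p = 0.26022 + (-0.01802) = 0.24220
t = 3: p = 0.24220 + (-0.00214) = 0.24006
t = 4: p = 0.24006 + (-0.00025) = 0.23981

0.240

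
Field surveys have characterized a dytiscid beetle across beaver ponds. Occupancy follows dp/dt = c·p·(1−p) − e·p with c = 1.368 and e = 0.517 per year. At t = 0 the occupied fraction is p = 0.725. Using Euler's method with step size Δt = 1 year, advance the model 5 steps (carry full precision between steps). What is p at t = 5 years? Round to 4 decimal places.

0.6221

Update rule: p ← p + [c·p·(1−p) − e·p]·Δt with Δt = 1.
step 1: Δp = -0.10208, p = 0.62292
step 2: Δp = -0.00072, p = 0.62220
step 3: Δp = -0.00011, p = 0.62209
step 4: Δp = -0.00002, p = 0.62208
step 5: Δp = -0.00000, p = 0.62208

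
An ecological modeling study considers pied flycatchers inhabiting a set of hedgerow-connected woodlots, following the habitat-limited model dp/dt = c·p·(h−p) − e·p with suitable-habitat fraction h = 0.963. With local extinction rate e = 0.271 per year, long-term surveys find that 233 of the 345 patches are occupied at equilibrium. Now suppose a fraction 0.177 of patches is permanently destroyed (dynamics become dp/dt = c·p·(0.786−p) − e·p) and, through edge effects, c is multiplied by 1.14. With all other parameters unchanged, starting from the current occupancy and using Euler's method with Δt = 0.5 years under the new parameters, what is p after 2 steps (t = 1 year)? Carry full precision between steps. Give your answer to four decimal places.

0.5937

Observed p* = 233/345 = 0.67536.
Balance c(h−p*) = e gives c = e/(0.963 − 0.67536) = 0.271/0.28764 = 0.94216.
Starting from p₀ = 0.67536; update p ← p + (dp/dt)·Δt with the new parameters.
step 1: Δp = -0.05138, p = 0.62398
step 2: Δp = -0.03026, p = 0.59372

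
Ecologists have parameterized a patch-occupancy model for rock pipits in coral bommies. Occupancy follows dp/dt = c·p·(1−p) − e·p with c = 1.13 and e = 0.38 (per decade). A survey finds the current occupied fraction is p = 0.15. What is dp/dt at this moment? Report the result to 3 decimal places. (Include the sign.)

Colonization term: c·p·(1−p) = 1.13×0.15×0.8500 = 0.14407.
Extinction term: e·p = 0.05700.
dp/dt = 0.14407 − 0.05700 = 0.08707.

0.087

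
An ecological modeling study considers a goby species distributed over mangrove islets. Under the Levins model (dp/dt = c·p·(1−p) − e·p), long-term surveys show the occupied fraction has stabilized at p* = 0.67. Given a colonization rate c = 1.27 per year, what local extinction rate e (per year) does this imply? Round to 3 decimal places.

At equilibrium c(1−p*) = e.
e = 1.27 × (1 − 0.67) = 1.27 × 0.3300 = 0.4191.

0.419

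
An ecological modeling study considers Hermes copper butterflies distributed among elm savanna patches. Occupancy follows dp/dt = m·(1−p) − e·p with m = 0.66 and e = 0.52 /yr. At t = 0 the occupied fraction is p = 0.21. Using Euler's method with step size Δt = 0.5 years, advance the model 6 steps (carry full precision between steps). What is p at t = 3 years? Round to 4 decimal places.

0.5577

Update rule: p ← p + [m·(1−p) − e·p]·Δt with Δt = 0.5.
  1  |  dp/dt·Δt = +0.206100  |  p_1 = 0.416100
  2  |  dp/dt·Δt = +0.084501  |  p_2 = 0.500601
  3  |  dp/dt·Δt = +0.034645  |  p_3 = 0.535246
  4  |  dp/dt·Δt = +0.014205  |  p_4 = 0.549451
  5  |  dp/dt·Δt = +0.005824  |  p_5 = 0.555275
  6  |  dp/dt·Δt = +0.002388  |  p_6 = 0.557663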